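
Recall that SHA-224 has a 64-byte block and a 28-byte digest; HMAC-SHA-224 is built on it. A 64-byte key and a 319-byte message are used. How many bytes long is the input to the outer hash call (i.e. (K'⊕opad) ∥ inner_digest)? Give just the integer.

Key is 64 ≤ 64 bytes, zero-padded: |K'| = 64.
Outer input = (K'⊕opad) ∥ H(inner) → 64 + 28 = 92 bytes.

92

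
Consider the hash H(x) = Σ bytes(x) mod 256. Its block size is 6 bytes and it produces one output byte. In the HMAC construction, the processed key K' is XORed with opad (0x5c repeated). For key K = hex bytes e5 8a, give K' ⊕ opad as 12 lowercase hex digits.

Key hex bytes e5 8a is 2 bytes ≤ B = 6; zero-pad to 6 bytes: K' = e5 8a 00 00 00 00.
XOR each byte with 0x5c: e5⊕5c=b9, 8a⊕5c=d6, 00⊕5c=5c, 00⊕5c=5c, 00⊕5c=5c, 00⊕5c=5c.

b9d65c5c5c5c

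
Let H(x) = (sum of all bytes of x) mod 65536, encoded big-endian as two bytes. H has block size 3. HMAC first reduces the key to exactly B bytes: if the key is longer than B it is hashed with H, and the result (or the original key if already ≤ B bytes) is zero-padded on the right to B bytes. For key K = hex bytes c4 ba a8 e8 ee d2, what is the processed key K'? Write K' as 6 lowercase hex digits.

|K| = 6 > B = 3, so first hash the key.
H(K): sum = 196+186+168+232+238+210 = 1230 → 04 ce.
Zero-pad H(K) = 04 ce to 3 bytes: K' = 04 ce 00.

04ce00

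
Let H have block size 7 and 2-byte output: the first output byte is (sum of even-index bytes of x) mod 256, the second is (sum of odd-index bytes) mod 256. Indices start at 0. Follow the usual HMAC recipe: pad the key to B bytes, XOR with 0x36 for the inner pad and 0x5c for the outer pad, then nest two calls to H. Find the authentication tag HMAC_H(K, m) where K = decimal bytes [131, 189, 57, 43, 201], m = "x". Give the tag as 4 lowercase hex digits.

Key decimal bytes [131, 189, 57, 43, 201] = 83 bd 39 2b c9 is 5 bytes ≤ B = 7; zero-pad to 7 bytes: K' = 83 bd 39 2b c9 00 00.
K' ⊕ ipad = b5 8b 0f 1d ff 36 36.  K' ⊕ opad = df e1 65 77 95 5c 5c.
Inner input = (K'⊕ipad) ∥ m = b5 8b 0f 1d ff 36 36 ∥ 78.
Inner hash: even-index sum = 505 mod 256 = 249; odd-index sum = 342 mod 256 = 86 → f9 56.
Outer input = (K'⊕opad) ∥ inner = df e1 65 77 95 5c 5c ∥ f9 56.
Outer hash (tag): even-index sum = 651 mod 256 = 139; odd-index sum = 685 mod 256 = 173 → 8b ad.

8bad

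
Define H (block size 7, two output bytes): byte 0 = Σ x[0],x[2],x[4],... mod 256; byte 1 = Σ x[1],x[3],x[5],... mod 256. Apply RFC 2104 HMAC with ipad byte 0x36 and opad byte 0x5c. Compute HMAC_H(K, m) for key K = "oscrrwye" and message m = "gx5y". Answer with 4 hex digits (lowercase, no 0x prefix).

Key "oscrrwye" = 6f 73 63 72 72 77 79 65 is 8 bytes > B = 7, so hash it first: H(key) = bd c1, then zero-pad to 7 bytes: K' = bd c1 00 00 00 00 00.
K' ⊕ ipad = 8b f7 36 36 36 36 36.  K' ⊕ opad = e1 9d 5c 5c 5c 5c 5c.
Inner input = (K'⊕ipad) ∥ m = 8b f7 36 36 36 36 36 ∥ 67 78 35 79.
Inner hash: even-index sum = 542 mod 256 = 30; odd-index sum = 511 mod 256 = 255 → 1e ff.
Outer input = (K'⊕opad) ∥ inner = e1 9d 5c 5c 5c 5c 5c ∥ 1e ff.
Outer hash (tag): even-index sum = 756 mod 256 = 244; odd-index sum = 371 mod 256 = 115 → f4 73.

f473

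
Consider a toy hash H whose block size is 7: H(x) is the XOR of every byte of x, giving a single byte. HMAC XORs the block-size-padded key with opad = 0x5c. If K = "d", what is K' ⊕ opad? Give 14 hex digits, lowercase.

Key "d" = 64 is 1 byte ≤ B = 7; zero-pad to 7 bytes: K' = 64 00 00 00 00 00 00.
XOR each byte with 0x5c: 64⊕5c=38, 00⊕5c=5c, 00⊕5c=5c, 00⊕5c=5c, 00⊕5c=5c, 00⊕5c=5c, 00⊕5c=5c.

385c5c5c5c5c5c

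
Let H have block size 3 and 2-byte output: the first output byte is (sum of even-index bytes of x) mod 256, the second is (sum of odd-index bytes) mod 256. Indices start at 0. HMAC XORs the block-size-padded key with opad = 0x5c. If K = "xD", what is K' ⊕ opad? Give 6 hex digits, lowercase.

Key "xD" = 78 44 is 2 bytes ≤ B = 3; zero-pad to 3 bytes: K' = 78 44 00.
XOR each byte with 0x5c: 78⊕5c=24, 44⊕5c=18, 00⊕5c=5c.

24185c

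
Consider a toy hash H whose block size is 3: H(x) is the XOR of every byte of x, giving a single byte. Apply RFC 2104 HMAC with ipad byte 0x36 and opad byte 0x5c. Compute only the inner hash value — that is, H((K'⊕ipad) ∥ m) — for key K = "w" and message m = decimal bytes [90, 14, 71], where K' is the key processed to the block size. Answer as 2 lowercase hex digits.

Key "w" = 77 is 1 byte ≤ B = 3; zero-pad to 3 bytes: K' = 77 00 00.
K' ⊕ ipad = 41 36 36.
Inner input = 41 36 36 ∥ 5a 0e 47.
Inner hash: XOR 41⊕36⊕36⊕5a⊕0e⊕47 = 52.

52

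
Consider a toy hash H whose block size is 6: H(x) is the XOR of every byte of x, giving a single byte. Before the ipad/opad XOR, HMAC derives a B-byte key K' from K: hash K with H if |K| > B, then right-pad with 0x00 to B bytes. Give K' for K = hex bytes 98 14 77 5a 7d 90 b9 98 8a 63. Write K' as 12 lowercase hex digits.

840000000000

|K| = 10 > B = 6, so first hash the key.
H(K): XOR 98⊕14⊕77⊕5a⊕7d⊕90⊕b9⊕98⊕8a⊕63 = 84.
Zero-pad H(K) = 84 to 6 bytes: K' = 84 00 00 00 00 00.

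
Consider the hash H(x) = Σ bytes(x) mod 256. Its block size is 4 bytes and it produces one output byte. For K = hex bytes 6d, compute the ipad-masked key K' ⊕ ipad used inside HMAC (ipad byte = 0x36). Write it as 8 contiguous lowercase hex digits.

Key hex bytes 6d is 1 byte ≤ B = 4; zero-pad to 4 bytes: K' = 6d 00 00 00.
XOR each byte with 0x36: 6d⊕36=5b, 00⊕36=36, 00⊕36=36, 00⊕36=36.

5b363636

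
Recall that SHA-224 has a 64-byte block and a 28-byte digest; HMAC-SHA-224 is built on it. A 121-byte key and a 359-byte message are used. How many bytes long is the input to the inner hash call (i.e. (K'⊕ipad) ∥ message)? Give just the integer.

423

Key is 121 > 64 bytes, so it is hashed to 28 bytes then zero-padded to 64: |K'| = 64.
Inner input = (K'⊕ipad) ∥ m → 64 + 359 = 423 bytes.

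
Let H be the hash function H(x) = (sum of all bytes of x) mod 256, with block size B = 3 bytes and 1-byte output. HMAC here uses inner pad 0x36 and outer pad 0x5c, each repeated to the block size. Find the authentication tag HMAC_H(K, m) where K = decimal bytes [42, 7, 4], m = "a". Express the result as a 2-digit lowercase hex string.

09

Key decimal bytes [42, 7, 4] = 2a 07 04 is exactly B = 3 bytes: K' = 2a 07 04.
K' ⊕ ipad = 1c 31 32.  K' ⊕ opad = 76 5b 58.
Inner input = (K'⊕ipad) ∥ m = 1c 31 32 ∥ 61.
Inner hash: sum = 28+49+50+97 = 224 → e0.
Outer input = (K'⊕opad) ∥ inner = 76 5b 58 ∥ e0.
Outer hash (tag): sum = 118+91+88+224 = 521; mod 256 = 9 → 09.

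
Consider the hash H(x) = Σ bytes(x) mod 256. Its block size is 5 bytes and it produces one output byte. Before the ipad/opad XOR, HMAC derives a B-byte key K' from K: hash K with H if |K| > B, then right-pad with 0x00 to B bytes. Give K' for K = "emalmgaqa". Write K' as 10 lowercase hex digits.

a600000000

|K| = 9 > B = 5, so first hash the key.
H(K): sum = 101+109+97+108+109+103+97+113+97 = 934; mod 256 = 166 → a6.
Zero-pad H(K) = a6 to 5 bytes: K' = a6 00 00 00 00.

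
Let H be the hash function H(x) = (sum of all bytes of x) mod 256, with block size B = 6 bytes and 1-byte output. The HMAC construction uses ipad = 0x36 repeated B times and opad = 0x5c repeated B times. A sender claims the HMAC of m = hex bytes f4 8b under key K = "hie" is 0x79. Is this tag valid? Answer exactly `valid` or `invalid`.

invalid

Key "hie" = 68 69 65 is 3 bytes ≤ B = 6; zero-pad to 6 bytes: K' = 68 69 65 00 00 00.
K' ⊕ ipad = 5e 5f 53 36 36 36; K' ⊕ opad = 34 35 39 5c 5c 5c.
Inner hash: sum = 94+95+83+54+54+54+244+139 = 817; mod 256 = 49 → 31.
Outer hash (recomputed tag): sum = 52+53+57+92+92+92+49 = 487; mod 256 = 231 → e7.
Recomputed tag = e7; claimed = 79 → mismatch.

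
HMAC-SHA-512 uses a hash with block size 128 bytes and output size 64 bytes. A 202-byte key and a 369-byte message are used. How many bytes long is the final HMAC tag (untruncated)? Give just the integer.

The tag is one SHA-512 digest: 64 bytes.

64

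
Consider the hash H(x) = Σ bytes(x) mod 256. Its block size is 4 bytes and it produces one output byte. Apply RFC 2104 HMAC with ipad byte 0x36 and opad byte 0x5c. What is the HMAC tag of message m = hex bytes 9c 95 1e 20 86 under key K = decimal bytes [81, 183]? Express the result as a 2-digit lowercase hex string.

Key decimal bytes [81, 183] = 51 b7 is 2 bytes ≤ B = 4; zero-pad to 4 bytes: K' = 51 b7 00 00.
K' ⊕ ipad = 67 81 36 36.  K' ⊕ opad = 0d eb 5c 5c.
Inner input = (K'⊕ipad) ∥ m = 67 81 36 36 ∥ 9c 95 1e 20 86.
Inner hash: sum = 103+129+54+54+156+149+30+32+134 = 841; mod 256 = 73 → 49.
Outer input = (K'⊕opad) ∥ inner = 0d eb 5c 5c ∥ 49.
Outer hash (tag): sum = 13+235+92+92+73 = 505; mod 256 = 249 → f9.

f9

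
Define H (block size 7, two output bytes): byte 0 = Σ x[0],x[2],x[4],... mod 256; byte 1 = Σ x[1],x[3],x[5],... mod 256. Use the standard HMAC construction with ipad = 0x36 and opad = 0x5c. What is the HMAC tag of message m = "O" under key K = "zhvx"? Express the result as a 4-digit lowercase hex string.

Key "zhvx" = 7a 68 76 78 is 4 bytes ≤ B = 7; zero-pad to 7 bytes: K' = 7a 68 76 78 00 00 00.
K' ⊕ ipad = 4c 5e 40 4e 36 36 36.  K' ⊕ opad = 26 34 2a 24 5c 5c 5c.
Inner input = (K'⊕ipad) ∥ m = 4c 5e 40 4e 36 36 36 ∥ 4f.
Inner hash: even-index sum = 248 mod 256 = 248; odd-index sum = 305 mod 256 = 49 → f8 31.
Outer input = (K'⊕opad) ∥ inner = 26 34 2a 24 5c 5c 5c ∥ f8 31.
Outer hash (tag): even-index sum = 313 mod 256 = 57; odd-index sum = 428 mod 256 = 172 → 39 ac.

39ac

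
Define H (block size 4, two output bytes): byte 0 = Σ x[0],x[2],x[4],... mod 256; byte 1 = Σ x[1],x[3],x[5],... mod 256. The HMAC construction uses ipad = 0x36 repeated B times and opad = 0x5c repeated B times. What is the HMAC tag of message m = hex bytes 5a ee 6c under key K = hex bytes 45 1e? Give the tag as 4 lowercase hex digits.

Key hex bytes 45 1e is 2 bytes ≤ B = 4; zero-pad to 4 bytes: K' = 45 1e 00 00.
K' ⊕ ipad = 73 28 36 36.  K' ⊕ opad = 19 42 5c 5c.
Inner input = (K'⊕ipad) ∥ m = 73 28 36 36 ∥ 5a ee 6c.
Inner hash: even-index sum = 367 mod 256 = 111; odd-index sum = 332 mod 256 = 76 → 6f 4c.
Outer input = (K'⊕opad) ∥ inner = 19 42 5c 5c ∥ 6f 4c.
Outer hash (tag): even-index sum = 228 mod 256 = 228; odd-index sum = 234 mod 256 = 234 → e4 ea.

e4ea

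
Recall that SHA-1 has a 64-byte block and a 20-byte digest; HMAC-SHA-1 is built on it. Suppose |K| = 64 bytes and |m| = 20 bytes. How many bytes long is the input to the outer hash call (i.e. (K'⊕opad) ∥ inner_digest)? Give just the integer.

84

Key is 64 ≤ 64 bytes, zero-padded: |K'| = 64.
Outer input = (K'⊕opad) ∥ H(inner) → 64 + 20 = 84 bytes.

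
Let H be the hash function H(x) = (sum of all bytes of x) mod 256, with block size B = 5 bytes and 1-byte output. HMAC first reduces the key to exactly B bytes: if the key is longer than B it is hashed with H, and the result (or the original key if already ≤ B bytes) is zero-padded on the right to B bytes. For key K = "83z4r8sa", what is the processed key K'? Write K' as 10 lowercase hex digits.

9700000000

|K| = 8 > B = 5, so first hash the key.
H(K): sum = 56+51+122+52+114+56+115+97 = 663; mod 256 = 151 → 97.
Zero-pad H(K) = 97 to 5 bytes: K' = 97 00 00 00 00.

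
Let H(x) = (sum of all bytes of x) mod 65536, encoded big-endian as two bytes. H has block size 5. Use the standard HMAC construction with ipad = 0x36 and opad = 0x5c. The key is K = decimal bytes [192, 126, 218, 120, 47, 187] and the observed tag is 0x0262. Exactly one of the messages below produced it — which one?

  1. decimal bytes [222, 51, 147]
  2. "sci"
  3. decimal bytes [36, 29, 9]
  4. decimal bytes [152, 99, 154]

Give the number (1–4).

Key decimal bytes [192, 126, 218, 120, 47, 187] = c0 7e da 78 2f bb is 6 bytes > B = 5, so hash it first: H(key) = 03 7a, then zero-pad to 5 bytes: K' = 03 7a 00 00 00.
K' ⊕ ipad = 35 4c 36 36 36; K' ⊕ opad = 5f 26 5c 5c 5c.
m1: inner = H(35 4c 36 36 36 de 33 93) = 02 c7; tag = H(5f 26 5c 5c 5c 02 c7) = 0262 ← matches
m2: inner = H(35 4c 36 36 36 73 63 69) = 02 62; tag = H(5f 26 5c 5c 5c 02 62) = 01fd
m3: inner = H(35 4c 36 36 36 24 1d 09) = 01 6d; tag = H(5f 26 5c 5c 5c 01 6d) = 0207
m4: inner = H(35 4c 36 36 36 98 63 9a) = 02 b8; tag = H(5f 26 5c 5c 5c 02 b8) = 0253

1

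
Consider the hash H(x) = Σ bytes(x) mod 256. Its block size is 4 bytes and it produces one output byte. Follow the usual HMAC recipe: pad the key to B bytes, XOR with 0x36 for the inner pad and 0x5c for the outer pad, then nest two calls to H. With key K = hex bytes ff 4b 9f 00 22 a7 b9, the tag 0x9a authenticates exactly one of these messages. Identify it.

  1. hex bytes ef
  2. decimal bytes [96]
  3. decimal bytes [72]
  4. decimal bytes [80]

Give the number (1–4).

Key hex bytes ff 4b 9f 00 22 a7 b9 is 7 bytes > B = 4, so hash it first: H(key) = 6b, then zero-pad to 4 bytes: K' = 6b 00 00 00.
K' ⊕ ipad = 5d 36 36 36; K' ⊕ opad = 37 5c 5c 5c.
m1: inner = H(5d 36 36 36 ef) = ee; tag = H(37 5c 5c 5c ee) = 39
m2: inner = H(5d 36 36 36 60) = 5f; tag = H(37 5c 5c 5c 5f) = aa
m3: inner = H(5d 36 36 36 48) = 47; tag = H(37 5c 5c 5c 47) = 92
m4: inner = H(5d 36 36 36 50) = 4f; tag = H(37 5c 5c 5c 4f) = 9a ← matches

4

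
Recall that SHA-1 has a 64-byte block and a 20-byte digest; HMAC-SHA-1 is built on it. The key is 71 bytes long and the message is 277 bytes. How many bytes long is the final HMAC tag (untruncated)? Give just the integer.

20

The tag is one SHA-1 digest: 20 bytes.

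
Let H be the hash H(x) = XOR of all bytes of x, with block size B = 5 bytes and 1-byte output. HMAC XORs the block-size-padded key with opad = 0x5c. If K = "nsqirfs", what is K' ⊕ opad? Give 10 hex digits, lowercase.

3e5c5c5c5c

Key "nsqirfs" = 6e 73 71 69 72 66 73 is 7 bytes > B = 5, so hash it first: H(key) = 62, then zero-pad to 5 bytes: K' = 62 00 00 00 00.
XOR each byte with 0x5c: 62⊕5c=3e, 00⊕5c=5c, 00⊕5c=5c, 00⊕5c=5c, 00⊕5c=5c.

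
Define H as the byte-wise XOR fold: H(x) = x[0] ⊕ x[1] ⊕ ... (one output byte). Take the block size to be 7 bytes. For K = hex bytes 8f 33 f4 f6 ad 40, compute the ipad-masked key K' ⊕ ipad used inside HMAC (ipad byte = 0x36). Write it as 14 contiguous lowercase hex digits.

Key hex bytes 8f 33 f4 f6 ad 40 is 6 bytes ≤ B = 7; zero-pad to 7 bytes: K' = 8f 33 f4 f6 ad 40 00.
XOR each byte with 0x36: 8f⊕36=b9, 33⊕36=05, f4⊕36=c2, f6⊕36=c0, ad⊕36=9b, 40⊕36=76, 00⊕36=36.

b905c2c09b7636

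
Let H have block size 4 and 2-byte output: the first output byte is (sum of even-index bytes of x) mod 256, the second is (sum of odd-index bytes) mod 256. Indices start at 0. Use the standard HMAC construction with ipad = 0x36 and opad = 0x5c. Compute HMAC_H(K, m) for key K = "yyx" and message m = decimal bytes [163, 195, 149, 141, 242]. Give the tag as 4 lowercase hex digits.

1056

Key "yyx" = 79 79 78 is 3 bytes ≤ B = 4; zero-pad to 4 bytes: K' = 79 79 78 00.
K' ⊕ ipad = 4f 4f 4e 36.  K' ⊕ opad = 25 25 24 5c.
Inner input = (K'⊕ipad) ∥ m = 4f 4f 4e 36 ∥ a3 c3 95 8d f2.
Inner hash: even-index sum = 711 mod 256 = 199; odd-index sum = 469 mod 256 = 213 → c7 d5.
Outer input = (K'⊕opad) ∥ inner = 25 25 24 5c ∥ c7 d5.
Outer hash (tag): even-index sum = 272 mod 256 = 16; odd-index sum = 342 mod 256 = 86 → 10 56.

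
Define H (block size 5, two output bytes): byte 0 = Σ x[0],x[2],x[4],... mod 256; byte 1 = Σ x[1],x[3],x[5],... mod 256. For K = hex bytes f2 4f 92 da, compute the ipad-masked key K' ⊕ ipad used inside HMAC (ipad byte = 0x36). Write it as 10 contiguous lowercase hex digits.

c479a4ec36

Key hex bytes f2 4f 92 da is 4 bytes ≤ B = 5; zero-pad to 5 bytes: K' = f2 4f 92 da 00.
XOR each byte with 0x36: f2⊕36=c4, 4f⊕36=79, 92⊕36=a4, da⊕36=ec, 00⊕36=36.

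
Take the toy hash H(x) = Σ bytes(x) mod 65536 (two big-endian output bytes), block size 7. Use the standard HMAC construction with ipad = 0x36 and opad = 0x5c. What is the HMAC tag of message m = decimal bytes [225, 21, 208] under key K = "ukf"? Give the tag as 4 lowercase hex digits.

029b

Key "ukf" = 75 6b 66 is 3 bytes ≤ B = 7; zero-pad to 7 bytes: K' = 75 6b 66 00 00 00 00.
K' ⊕ ipad = 43 5d 50 36 36 36 36.  K' ⊕ opad = 29 37 3a 5c 5c 5c 5c.
Inner input = (K'⊕ipad) ∥ m = 43 5d 50 36 36 36 36 ∥ e1 15 d0.
Inner hash: sum = 67+93+80+54+54+54+54+225+21+208 = 910 → 03 8e.
Outer input = (K'⊕opad) ∥ inner = 29 37 3a 5c 5c 5c 5c ∥ 03 8e.
Outer hash (tag): sum = 41+55+58+92+92+92+92+3+142 = 667 → 02 9b.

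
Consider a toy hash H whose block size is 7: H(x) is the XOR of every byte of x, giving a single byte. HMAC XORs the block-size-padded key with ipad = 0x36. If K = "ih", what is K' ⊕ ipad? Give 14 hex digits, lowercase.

Key "ih" = 69 68 is 2 bytes ≤ B = 7; zero-pad to 7 bytes: K' = 69 68 00 00 00 00 00.
XOR each byte with 0x36: 69⊕36=5f, 68⊕36=5e, 00⊕36=36, 00⊕36=36, 00⊕36=36, 00⊕36=36, 00⊕36=36.

5f5e3636363636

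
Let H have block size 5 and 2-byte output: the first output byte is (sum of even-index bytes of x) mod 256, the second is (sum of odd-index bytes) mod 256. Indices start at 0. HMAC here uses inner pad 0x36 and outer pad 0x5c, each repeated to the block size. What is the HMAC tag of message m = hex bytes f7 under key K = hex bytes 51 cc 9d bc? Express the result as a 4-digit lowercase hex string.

Key hex bytes 51 cc 9d bc is 4 bytes ≤ B = 5; zero-pad to 5 bytes: K' = 51 cc 9d bc 00.
K' ⊕ ipad = 67 fa ab 8a 36.  K' ⊕ opad = 0d 90 c1 e0 5c.
Inner input = (K'⊕ipad) ∥ m = 67 fa ab 8a 36 ∥ f7.
Inner hash: even-index sum = 328 mod 256 = 72; odd-index sum = 635 mod 256 = 123 → 48 7b.
Outer input = (K'⊕opad) ∥ inner = 0d 90 c1 e0 5c ∥ 48 7b.
Outer hash (tag): even-index sum = 421 mod 256 = 165; odd-index sum = 440 mod 256 = 184 → a5 b8.

a5b8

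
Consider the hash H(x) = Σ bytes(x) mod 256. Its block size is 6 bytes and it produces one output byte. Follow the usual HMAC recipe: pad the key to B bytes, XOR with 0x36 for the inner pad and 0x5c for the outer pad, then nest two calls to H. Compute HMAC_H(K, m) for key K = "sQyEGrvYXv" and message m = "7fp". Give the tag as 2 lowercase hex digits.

59

Key "sQyEGrvYXv" = 73 51 79 45 47 72 76 59 58 76 is 10 bytes > B = 6, so hash it first: H(key) = d8, then zero-pad to 6 bytes: K' = d8 00 00 00 00 00.
K' ⊕ ipad = ee 36 36 36 36 36.  K' ⊕ opad = 84 5c 5c 5c 5c 5c.
Inner input = (K'⊕ipad) ∥ m = ee 36 36 36 36 36 ∥ 37 66 70.
Inner hash: sum = 238+54+54+54+54+54+55+102+112 = 777; mod 256 = 9 → 09.
Outer input = (K'⊕opad) ∥ inner = 84 5c 5c 5c 5c 5c ∥ 09.
Outer hash (tag): sum = 132+92+92+92+92+92+9 = 601; mod 256 = 89 → 59.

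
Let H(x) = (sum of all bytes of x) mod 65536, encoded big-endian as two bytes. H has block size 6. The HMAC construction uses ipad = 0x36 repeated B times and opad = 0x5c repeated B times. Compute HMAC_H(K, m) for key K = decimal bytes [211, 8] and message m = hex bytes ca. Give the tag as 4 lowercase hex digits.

031a

Key decimal bytes [211, 8] = d3 08 is 2 bytes ≤ B = 6; zero-pad to 6 bytes: K' = d3 08 00 00 00 00.
K' ⊕ ipad = e5 3e 36 36 36 36.  K' ⊕ opad = 8f 54 5c 5c 5c 5c.
Inner input = (K'⊕ipad) ∥ m = e5 3e 36 36 36 36 ∥ ca.
Inner hash: sum = 229+62+54+54+54+54+202 = 709 → 02 c5.
Outer input = (K'⊕opad) ∥ inner = 8f 54 5c 5c 5c 5c ∥ 02 c5.
Outer hash (tag): sum = 143+84+92+92+92+92+2+197 = 794 → 03 1a.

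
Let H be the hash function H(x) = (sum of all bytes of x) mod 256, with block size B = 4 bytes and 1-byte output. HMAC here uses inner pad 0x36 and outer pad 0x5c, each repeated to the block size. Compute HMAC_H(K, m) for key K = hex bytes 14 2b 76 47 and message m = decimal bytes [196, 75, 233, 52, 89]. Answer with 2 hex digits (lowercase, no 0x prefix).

Key hex bytes 14 2b 76 47 is exactly B = 4 bytes: K' = 14 2b 76 47.
K' ⊕ ipad = 22 1d 40 71.  K' ⊕ opad = 48 77 2a 1b.
Inner input = (K'⊕ipad) ∥ m = 22 1d 40 71 ∥ c4 4b e9 34 59.
Inner hash: sum = 34+29+64+113+196+75+233+52+89 = 885; mod 256 = 117 → 75.
Outer input = (K'⊕opad) ∥ inner = 48 77 2a 1b ∥ 75.
Outer hash (tag): sum = 72+119+42+27+117 = 377; mod 256 = 121 → 79.

79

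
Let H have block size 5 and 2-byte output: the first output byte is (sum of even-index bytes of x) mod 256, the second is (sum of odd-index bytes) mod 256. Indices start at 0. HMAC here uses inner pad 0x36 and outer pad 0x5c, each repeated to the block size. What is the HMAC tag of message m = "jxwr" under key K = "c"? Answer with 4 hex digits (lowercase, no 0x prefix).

4463

Key "c" = 63 is 1 byte ≤ B = 5; zero-pad to 5 bytes: K' = 63 00 00 00 00.
K' ⊕ ipad = 55 36 36 36 36.  K' ⊕ opad = 3f 5c 5c 5c 5c.
Inner input = (K'⊕ipad) ∥ m = 55 36 36 36 36 ∥ 6a 78 77 72.
Inner hash: even-index sum = 427 mod 256 = 171; odd-index sum = 333 mod 256 = 77 → ab 4d.
Outer input = (K'⊕opad) ∥ inner = 3f 5c 5c 5c 5c ∥ ab 4d.
Outer hash (tag): even-index sum = 324 mod 256 = 68; odd-index sum = 355 mod 256 = 99 → 44 63.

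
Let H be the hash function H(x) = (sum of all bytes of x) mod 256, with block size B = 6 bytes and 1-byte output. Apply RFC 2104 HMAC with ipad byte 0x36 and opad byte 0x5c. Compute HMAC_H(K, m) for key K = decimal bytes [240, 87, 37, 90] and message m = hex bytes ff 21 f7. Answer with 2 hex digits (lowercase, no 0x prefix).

Key decimal bytes [240, 87, 37, 90] = f0 57 25 5a is 4 bytes ≤ B = 6; zero-pad to 6 bytes: K' = f0 57 25 5a 00 00.
K' ⊕ ipad = c6 61 13 6c 36 36.  K' ⊕ opad = ac 0b 79 06 5c 5c.
Inner input = (K'⊕ipad) ∥ m = c6 61 13 6c 36 36 ∥ ff 21 f7.
Inner hash: sum = 198+97+19+108+54+54+255+33+247 = 1065; mod 256 = 41 → 29.
Outer input = (K'⊕opad) ∥ inner = ac 0b 79 06 5c 5c ∥ 29.
Outer hash (tag): sum = 172+11+121+6+92+92+41 = 535; mod 256 = 23 → 17.

17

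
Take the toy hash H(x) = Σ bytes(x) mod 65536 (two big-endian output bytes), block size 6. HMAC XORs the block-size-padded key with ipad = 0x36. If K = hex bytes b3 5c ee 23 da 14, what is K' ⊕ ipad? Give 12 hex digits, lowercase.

Key hex bytes b3 5c ee 23 da 14 is exactly B = 6 bytes: K' = b3 5c ee 23 da 14.
XOR each byte with 0x36: b3⊕36=85, 5c⊕36=6a, ee⊕36=d8, 23⊕36=15, da⊕36=ec, 14⊕36=22.

856ad815ec22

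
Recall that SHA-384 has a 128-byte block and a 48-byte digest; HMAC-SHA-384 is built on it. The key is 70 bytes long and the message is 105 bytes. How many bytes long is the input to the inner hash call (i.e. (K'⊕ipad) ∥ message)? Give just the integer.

Key is 70 ≤ 128 bytes, zero-padded: |K'| = 128.
Inner input = (K'⊕ipad) ∥ m → 128 + 105 = 233 bytes.

233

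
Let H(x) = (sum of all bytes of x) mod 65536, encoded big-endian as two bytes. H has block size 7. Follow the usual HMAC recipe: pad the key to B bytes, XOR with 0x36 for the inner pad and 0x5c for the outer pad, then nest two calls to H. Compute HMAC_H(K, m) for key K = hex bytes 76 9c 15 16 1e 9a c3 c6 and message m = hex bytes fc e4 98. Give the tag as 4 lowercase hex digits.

0254

Key hex bytes 76 9c 15 16 1e 9a c3 c6 is 8 bytes > B = 7, so hash it first: H(key) = 03 7e, then zero-pad to 7 bytes: K' = 03 7e 00 00 00 00 00.
K' ⊕ ipad = 35 48 36 36 36 36 36.  K' ⊕ opad = 5f 22 5c 5c 5c 5c 5c.
Inner input = (K'⊕ipad) ∥ m = 35 48 36 36 36 36 36 ∥ fc e4 98.
Inner hash: sum = 53+72+54+54+54+54+54+252+228+152 = 1027 → 04 03.
Outer input = (K'⊕opad) ∥ inner = 5f 22 5c 5c 5c 5c 5c ∥ 04 03.
Outer hash (tag): sum = 95+34+92+92+92+92+92+4+3 = 596 → 02 54.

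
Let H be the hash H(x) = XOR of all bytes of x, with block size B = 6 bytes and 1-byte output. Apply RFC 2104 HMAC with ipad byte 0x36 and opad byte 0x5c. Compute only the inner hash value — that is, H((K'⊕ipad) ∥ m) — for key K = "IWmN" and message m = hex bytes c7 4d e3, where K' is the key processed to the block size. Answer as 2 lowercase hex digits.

54

Key "IWmN" = 49 57 6d 4e is 4 bytes ≤ B = 6; zero-pad to 6 bytes: K' = 49 57 6d 4e 00 00.
K' ⊕ ipad = 7f 61 5b 78 36 36.
Inner input = 7f 61 5b 78 36 36 ∥ c7 4d e3.
Inner hash: XOR 7f⊕61⊕5b⊕78⊕36⊕36⊕c7⊕4d⊕e3 = 54.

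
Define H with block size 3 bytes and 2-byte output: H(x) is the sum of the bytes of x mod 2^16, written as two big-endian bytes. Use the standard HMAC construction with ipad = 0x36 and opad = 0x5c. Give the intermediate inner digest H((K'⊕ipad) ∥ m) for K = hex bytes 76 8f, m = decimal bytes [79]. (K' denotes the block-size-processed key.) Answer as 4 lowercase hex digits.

Key hex bytes 76 8f is 2 bytes ≤ B = 3; zero-pad to 3 bytes: K' = 76 8f 00.
K' ⊕ ipad = 40 b9 36.
Inner input = 40 b9 36 ∥ 4f.
Inner hash: sum = 64+185+54+79 = 382 → 01 7e.

017e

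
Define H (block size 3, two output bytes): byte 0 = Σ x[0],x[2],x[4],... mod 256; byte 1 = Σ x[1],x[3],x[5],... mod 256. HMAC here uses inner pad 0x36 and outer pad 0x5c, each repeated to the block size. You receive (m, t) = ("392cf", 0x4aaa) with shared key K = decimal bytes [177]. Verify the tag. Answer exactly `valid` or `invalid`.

Key decimal bytes [177] = b1 is 1 byte ≤ B = 3; zero-pad to 3 bytes: K' = b1 00 00.
K' ⊕ ipad = 87 36 36; K' ⊕ opad = ed 5c 5c.
Inner hash: even-index sum = 345 mod 256 = 89; odd-index sum = 257 mod 256 = 1 → 59 01.
Outer hash (recomputed tag): even-index sum = 330 mod 256 = 74; odd-index sum = 181 mod 256 = 181 → 4a b5.
Recomputed tag = 4ab5; claimed = 4aaa → mismatch.

invalid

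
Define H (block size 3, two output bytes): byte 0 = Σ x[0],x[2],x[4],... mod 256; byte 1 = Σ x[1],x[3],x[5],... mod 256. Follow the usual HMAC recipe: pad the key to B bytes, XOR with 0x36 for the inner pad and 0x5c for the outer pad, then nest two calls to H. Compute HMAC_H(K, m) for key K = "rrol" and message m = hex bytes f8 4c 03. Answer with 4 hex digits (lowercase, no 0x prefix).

Key "rrol" = 72 72 6f 6c is 4 bytes > B = 3, so hash it first: H(key) = e1 de, then zero-pad to 3 bytes: K' = e1 de 00.
K' ⊕ ipad = d7 e8 36.  K' ⊕ opad = bd 82 5c.
Inner input = (K'⊕ipad) ∥ m = d7 e8 36 ∥ f8 4c 03.
Inner hash: even-index sum = 345 mod 256 = 89; odd-index sum = 483 mod 256 = 227 → 59 e3.
Outer input = (K'⊕opad) ∥ inner = bd 82 5c ∥ 59 e3.
Outer hash (tag): even-index sum = 508 mod 256 = 252; odd-index sum = 219 mod 256 = 219 → fc db.

fcdb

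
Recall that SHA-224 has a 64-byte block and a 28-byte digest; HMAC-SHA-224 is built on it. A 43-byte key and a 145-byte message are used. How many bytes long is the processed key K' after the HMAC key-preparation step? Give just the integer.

64

Key is 43 ≤ 64 bytes, zero-padded: |K'| = 64.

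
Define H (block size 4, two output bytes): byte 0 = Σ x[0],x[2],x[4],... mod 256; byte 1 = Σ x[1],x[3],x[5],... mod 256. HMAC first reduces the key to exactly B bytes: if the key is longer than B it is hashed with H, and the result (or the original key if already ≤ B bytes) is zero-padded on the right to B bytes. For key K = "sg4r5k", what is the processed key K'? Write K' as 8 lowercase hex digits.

|K| = 6 > B = 4, so first hash the key.
H(K): even-index sum = 220 mod 256 = 220; odd-index sum = 324 mod 256 = 68 → dc 44.
Zero-pad H(K) = dc 44 to 4 bytes: K' = dc 44 00 00.

dc440000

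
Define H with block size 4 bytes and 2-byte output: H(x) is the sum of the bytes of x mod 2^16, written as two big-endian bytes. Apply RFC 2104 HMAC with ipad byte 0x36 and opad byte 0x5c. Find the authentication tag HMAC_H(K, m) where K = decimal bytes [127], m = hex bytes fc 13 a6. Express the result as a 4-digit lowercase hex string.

01d9

Key decimal bytes [127] = 7f is 1 byte ≤ B = 4; zero-pad to 4 bytes: K' = 7f 00 00 00.
K' ⊕ ipad = 49 36 36 36.  K' ⊕ opad = 23 5c 5c 5c.
Inner input = (K'⊕ipad) ∥ m = 49 36 36 36 ∥ fc 13 a6.
Inner hash: sum = 73+54+54+54+252+19+166 = 672 → 02 a0.
Outer input = (K'⊕opad) ∥ inner = 23 5c 5c 5c ∥ 02 a0.
Outer hash (tag): sum = 35+92+92+92+2+160 = 473 → 01 d9.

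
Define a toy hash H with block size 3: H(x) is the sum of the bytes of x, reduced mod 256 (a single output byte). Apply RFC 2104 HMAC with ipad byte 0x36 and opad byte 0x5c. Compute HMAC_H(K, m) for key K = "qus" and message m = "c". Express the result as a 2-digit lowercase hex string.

b7

Key "qus" = 71 75 73 is exactly B = 3 bytes: K' = 71 75 73.
K' ⊕ ipad = 47 43 45.  K' ⊕ opad = 2d 29 2f.
Inner input = (K'⊕ipad) ∥ m = 47 43 45 ∥ 63.
Inner hash: sum = 71+67+69+99 = 306; mod 256 = 50 → 32.
Outer input = (K'⊕opad) ∥ inner = 2d 29 2f ∥ 32.
Outer hash (tag): sum = 45+41+47+50 = 183 → b7.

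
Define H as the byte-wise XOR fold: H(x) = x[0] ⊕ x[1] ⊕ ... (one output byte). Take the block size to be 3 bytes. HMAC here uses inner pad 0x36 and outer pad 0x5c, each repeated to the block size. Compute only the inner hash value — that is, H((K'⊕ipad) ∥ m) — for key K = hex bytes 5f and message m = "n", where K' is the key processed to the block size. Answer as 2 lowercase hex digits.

Key hex bytes 5f is 1 byte ≤ B = 3; zero-pad to 3 bytes: K' = 5f 00 00.
K' ⊕ ipad = 69 36 36.
Inner input = 69 36 36 ∥ 6e.
Inner hash: XOR 69⊕36⊕36⊕6e = 07.

07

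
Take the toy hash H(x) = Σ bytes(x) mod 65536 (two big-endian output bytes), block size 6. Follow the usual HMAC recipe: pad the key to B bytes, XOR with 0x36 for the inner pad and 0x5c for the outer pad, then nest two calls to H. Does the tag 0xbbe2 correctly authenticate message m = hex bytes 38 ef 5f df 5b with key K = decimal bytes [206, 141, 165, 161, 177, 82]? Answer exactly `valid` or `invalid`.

Key decimal bytes [206, 141, 165, 161, 177, 82] = ce 8d a5 a1 b1 52 is exactly B = 6 bytes: K' = ce 8d a5 a1 b1 52.
K' ⊕ ipad = f8 bb 93 97 87 64; K' ⊕ opad = 92 d1 f9 fd ed 0e.
Inner hash: sum = 248+187+147+151+135+100+56+239+95+223+91 = 1672 → 06 88.
Outer hash (recomputed tag): sum = 146+209+249+253+237+14+6+136 = 1250 → 04 e2.
Recomputed tag = 04e2; claimed = bbe2 → mismatch.

invalid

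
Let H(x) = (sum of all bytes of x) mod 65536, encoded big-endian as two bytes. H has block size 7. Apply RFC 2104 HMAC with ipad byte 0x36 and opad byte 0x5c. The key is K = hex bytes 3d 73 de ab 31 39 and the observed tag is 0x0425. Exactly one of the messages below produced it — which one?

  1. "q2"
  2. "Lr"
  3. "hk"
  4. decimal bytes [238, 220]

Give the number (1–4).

Key hex bytes 3d 73 de ab 31 39 is 6 bytes ≤ B = 7; zero-pad to 7 bytes: K' = 3d 73 de ab 31 39 00.
K' ⊕ ipad = 0b 45 e8 9d 07 0f 36; K' ⊕ opad = 61 2f 82 f7 6d 65 5c.
m1: inner = H(0b 45 e8 9d 07 0f 36 71 32) = 02 c4; tag = H(61 2f 82 f7 6d 65 5c 02 c4) = 03fd
m2: inner = H(0b 45 e8 9d 07 0f 36 4c 72) = 02 df; tag = H(61 2f 82 f7 6d 65 5c 02 df) = 0418
m3: inner = H(0b 45 e8 9d 07 0f 36 68 6b) = 02 f4; tag = H(61 2f 82 f7 6d 65 5c 02 f4) = 042d
m4: inner = H(0b 45 e8 9d 07 0f 36 ee dc) = 03 eb; tag = H(61 2f 82 f7 6d 65 5c 03 eb) = 0425 ← matches

4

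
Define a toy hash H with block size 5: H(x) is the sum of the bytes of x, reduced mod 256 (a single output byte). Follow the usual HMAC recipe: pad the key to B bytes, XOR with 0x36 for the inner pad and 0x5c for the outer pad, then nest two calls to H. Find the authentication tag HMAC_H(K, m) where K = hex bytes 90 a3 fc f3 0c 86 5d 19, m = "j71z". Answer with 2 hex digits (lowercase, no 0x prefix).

26

Key hex bytes 90 a3 fc f3 0c 86 5d 19 is 8 bytes > B = 5, so hash it first: H(key) = 2a, then zero-pad to 5 bytes: K' = 2a 00 00 00 00.
K' ⊕ ipad = 1c 36 36 36 36.  K' ⊕ opad = 76 5c 5c 5c 5c.
Inner input = (K'⊕ipad) ∥ m = 1c 36 36 36 36 ∥ 6a 37 31 7a.
Inner hash: sum = 28+54+54+54+54+106+55+49+122 = 576; mod 256 = 64 → 40.
Outer input = (K'⊕opad) ∥ inner = 76 5c 5c 5c 5c ∥ 40.
Outer hash (tag): sum = 118+92+92+92+92+64 = 550; mod 256 = 38 → 26.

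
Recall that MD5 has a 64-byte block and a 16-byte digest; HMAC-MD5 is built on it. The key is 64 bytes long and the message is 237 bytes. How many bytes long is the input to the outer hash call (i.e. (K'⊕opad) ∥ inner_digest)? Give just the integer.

Key is 64 ≤ 64 bytes, zero-padded: |K'| = 64.
Outer input = (K'⊕opad) ∥ H(inner) → 64 + 16 = 80 bytes.

80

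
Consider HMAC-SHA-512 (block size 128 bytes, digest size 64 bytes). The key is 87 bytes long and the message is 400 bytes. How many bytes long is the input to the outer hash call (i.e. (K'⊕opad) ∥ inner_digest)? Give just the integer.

Key is 87 ≤ 128 bytes, zero-padded: |K'| = 128.
Outer input = (K'⊕opad) ∥ H(inner) → 128 + 64 = 192 bytes.

192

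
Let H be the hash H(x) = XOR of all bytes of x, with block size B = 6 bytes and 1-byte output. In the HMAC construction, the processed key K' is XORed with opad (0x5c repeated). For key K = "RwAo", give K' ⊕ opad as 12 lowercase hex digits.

0e2b1d335c5c

Key "RwAo" = 52 77 41 6f is 4 bytes ≤ B = 6; zero-pad to 6 bytes: K' = 52 77 41 6f 00 00.
XOR each byte with 0x5c: 52⊕5c=0e, 77⊕5c=2b, 41⊕5c=1d, 6f⊕5c=33, 00⊕5c=5c, 00⊕5c=5c.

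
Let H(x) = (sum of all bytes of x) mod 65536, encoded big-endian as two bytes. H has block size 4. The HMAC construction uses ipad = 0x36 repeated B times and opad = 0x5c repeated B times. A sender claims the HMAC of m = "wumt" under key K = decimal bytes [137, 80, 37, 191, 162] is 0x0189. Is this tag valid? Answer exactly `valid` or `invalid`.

Key decimal bytes [137, 80, 37, 191, 162] = 89 50 25 bf a2 is 5 bytes > B = 4, so hash it first: H(key) = 02 5f, then zero-pad to 4 bytes: K' = 02 5f 00 00.
K' ⊕ ipad = 34 69 36 36; K' ⊕ opad = 5e 03 5c 5c.
Inner hash: sum = 52+105+54+54+119+117+109+116 = 726 → 02 d6.
Outer hash (recomputed tag): sum = 94+3+92+92+2+214 = 497 → 01 f1.
Recomputed tag = 01f1; claimed = 0189 → mismatch.

invalid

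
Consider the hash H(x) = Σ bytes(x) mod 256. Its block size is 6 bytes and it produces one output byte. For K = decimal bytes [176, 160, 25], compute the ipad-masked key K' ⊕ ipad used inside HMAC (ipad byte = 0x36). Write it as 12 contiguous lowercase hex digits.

Key decimal bytes [176, 160, 25] = b0 a0 19 is 3 bytes ≤ B = 6; zero-pad to 6 bytes: K' = b0 a0 19 00 00 00.
XOR each byte with 0x36: b0⊕36=86, a0⊕36=96, 19⊕36=2f, 00⊕36=36, 00⊕36=36, 00⊕36=36.

86962f363636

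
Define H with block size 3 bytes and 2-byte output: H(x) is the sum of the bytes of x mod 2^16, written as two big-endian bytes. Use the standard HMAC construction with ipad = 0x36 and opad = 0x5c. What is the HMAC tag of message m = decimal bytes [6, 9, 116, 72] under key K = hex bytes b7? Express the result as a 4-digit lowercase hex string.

025c

Key hex bytes b7 is 1 byte ≤ B = 3; zero-pad to 3 bytes: K' = b7 00 00.
K' ⊕ ipad = 81 36 36.  K' ⊕ opad = eb 5c 5c.
Inner input = (K'⊕ipad) ∥ m = 81 36 36 ∥ 06 09 74 48.
Inner hash: sum = 129+54+54+6+9+116+72 = 440 → 01 b8.
Outer input = (K'⊕opad) ∥ inner = eb 5c 5c ∥ 01 b8.
Outer hash (tag): sum = 235+92+92+1+184 = 604 → 02 5c.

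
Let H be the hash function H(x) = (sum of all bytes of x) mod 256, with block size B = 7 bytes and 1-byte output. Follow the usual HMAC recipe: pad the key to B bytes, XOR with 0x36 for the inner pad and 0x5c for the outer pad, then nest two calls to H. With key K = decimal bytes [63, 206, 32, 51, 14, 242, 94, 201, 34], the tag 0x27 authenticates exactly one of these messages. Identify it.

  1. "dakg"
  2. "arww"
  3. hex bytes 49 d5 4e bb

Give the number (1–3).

Key decimal bytes [63, 206, 32, 51, 14, 242, 94, 201, 34] = 3f ce 20 33 0e f2 5e c9 22 is 9 bytes > B = 7, so hash it first: H(key) = a9, then zero-pad to 7 bytes: K' = a9 00 00 00 00 00 00.
K' ⊕ ipad = 9f 36 36 36 36 36 36; K' ⊕ opad = f5 5c 5c 5c 5c 5c 5c.
m1: inner = H(9f 36 36 36 36 36 36 64 61 6b 67) = 7a; tag = H(f5 5c 5c 5c 5c 5c 5c 7a) = 97
m2: inner = H(9f 36 36 36 36 36 36 61 72 77 77) = a4; tag = H(f5 5c 5c 5c 5c 5c 5c a4) = c1
m3: inner = H(9f 36 36 36 36 36 36 49 d5 4e bb) = 0a; tag = H(f5 5c 5c 5c 5c 5c 5c 0a) = 27 ← matches

3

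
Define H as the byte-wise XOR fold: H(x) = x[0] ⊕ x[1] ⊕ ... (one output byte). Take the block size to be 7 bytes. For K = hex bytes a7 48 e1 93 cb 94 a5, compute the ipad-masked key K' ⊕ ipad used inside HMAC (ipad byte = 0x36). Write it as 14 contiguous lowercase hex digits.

917ed7a5fda293

Key hex bytes a7 48 e1 93 cb 94 a5 is exactly B = 7 bytes: K' = a7 48 e1 93 cb 94 a5.
XOR each byte with 0x36: a7⊕36=91, 48⊕36=7e, e1⊕36=d7, 93⊕36=a5, cb⊕36=fd, 94⊕36=a2, a5⊕36=93.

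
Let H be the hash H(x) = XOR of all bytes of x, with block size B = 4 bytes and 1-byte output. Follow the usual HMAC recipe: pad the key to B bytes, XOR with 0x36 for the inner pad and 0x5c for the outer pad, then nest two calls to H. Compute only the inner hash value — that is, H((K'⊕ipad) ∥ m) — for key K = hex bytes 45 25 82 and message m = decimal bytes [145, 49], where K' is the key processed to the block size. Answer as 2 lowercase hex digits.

Key hex bytes 45 25 82 is 3 bytes ≤ B = 4; zero-pad to 4 bytes: K' = 45 25 82 00.
K' ⊕ ipad = 73 13 b4 36.
Inner input = 73 13 b4 36 ∥ 91 31.
Inner hash: XOR 73⊕13⊕b4⊕36⊕91⊕31 = 42.

42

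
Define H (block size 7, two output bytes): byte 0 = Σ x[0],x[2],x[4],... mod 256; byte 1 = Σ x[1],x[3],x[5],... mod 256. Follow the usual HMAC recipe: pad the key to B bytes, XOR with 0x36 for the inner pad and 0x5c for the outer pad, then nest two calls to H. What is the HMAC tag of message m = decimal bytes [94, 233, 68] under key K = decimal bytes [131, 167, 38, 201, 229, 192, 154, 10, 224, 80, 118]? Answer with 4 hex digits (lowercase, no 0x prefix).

0061

Key decimal bytes [131, 167, 38, 201, 229, 192, 154, 10, 224, 80, 118] = 83 a7 26 c9 e5 c0 9a 0a e0 50 76 is 11 bytes > B = 7, so hash it first: H(key) = 7e 8a, then zero-pad to 7 bytes: K' = 7e 8a 00 00 00 00 00.
K' ⊕ ipad = 48 bc 36 36 36 36 36.  K' ⊕ opad = 22 d6 5c 5c 5c 5c 5c.
Inner input = (K'⊕ipad) ∥ m = 48 bc 36 36 36 36 36 ∥ 5e e9 44.
Inner hash: even-index sum = 467 mod 256 = 211; odd-index sum = 458 mod 256 = 202 → d3 ca.
Outer input = (K'⊕opad) ∥ inner = 22 d6 5c 5c 5c 5c 5c ∥ d3 ca.
Outer hash (tag): even-index sum = 512 mod 256 = 0; odd-index sum = 609 mod 256 = 97 → 00 61.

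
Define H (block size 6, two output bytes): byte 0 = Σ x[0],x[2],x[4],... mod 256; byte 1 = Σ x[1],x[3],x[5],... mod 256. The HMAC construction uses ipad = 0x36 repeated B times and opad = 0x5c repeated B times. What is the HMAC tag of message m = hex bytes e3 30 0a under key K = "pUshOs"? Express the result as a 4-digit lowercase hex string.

Key "pUshOs" = 70 55 73 68 4f 73 is exactly B = 6 bytes: K' = 70 55 73 68 4f 73.
K' ⊕ ipad = 46 63 45 5e 79 45.  K' ⊕ opad = 2c 09 2f 34 13 2f.
Inner input = (K'⊕ipad) ∥ m = 46 63 45 5e 79 45 ∥ e3 30 0a.
Inner hash: even-index sum = 497 mod 256 = 241; odd-index sum = 310 mod 256 = 54 → f1 36.
Outer input = (K'⊕opad) ∥ inner = 2c 09 2f 34 13 2f ∥ f1 36.
Outer hash (tag): even-index sum = 351 mod 256 = 95; odd-index sum = 162 mod 256 = 162 → 5f a2.

5fa2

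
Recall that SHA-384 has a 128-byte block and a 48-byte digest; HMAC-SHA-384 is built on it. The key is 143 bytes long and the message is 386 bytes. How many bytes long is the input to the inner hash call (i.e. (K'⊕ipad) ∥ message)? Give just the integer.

514

Key is 143 > 128 bytes, so it is hashed to 48 bytes then zero-padded to 128: |K'| = 128.
Inner input = (K'⊕ipad) ∥ m → 128 + 386 = 514 bytes.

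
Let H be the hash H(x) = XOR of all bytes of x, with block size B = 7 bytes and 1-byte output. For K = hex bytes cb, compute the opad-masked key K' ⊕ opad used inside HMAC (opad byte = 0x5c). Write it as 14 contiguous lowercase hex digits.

975c5c5c5c5c5c

Key hex bytes cb is 1 byte ≤ B = 7; zero-pad to 7 bytes: K' = cb 00 00 00 00 00 00.
XOR each byte with 0x5c: cb⊕5c=97, 00⊕5c=5c, 00⊕5c=5c, 00⊕5c=5c, 00⊕5c=5c, 00⊕5c=5c, 00⊕5c=5c.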